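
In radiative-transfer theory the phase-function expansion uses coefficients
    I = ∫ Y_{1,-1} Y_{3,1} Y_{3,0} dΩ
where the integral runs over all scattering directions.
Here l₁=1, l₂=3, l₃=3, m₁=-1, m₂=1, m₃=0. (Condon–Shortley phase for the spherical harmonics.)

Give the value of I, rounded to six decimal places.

0.000000

l₁+l₂+l₃=7 is odd: 3j(l;000)=0 ⇒ I=0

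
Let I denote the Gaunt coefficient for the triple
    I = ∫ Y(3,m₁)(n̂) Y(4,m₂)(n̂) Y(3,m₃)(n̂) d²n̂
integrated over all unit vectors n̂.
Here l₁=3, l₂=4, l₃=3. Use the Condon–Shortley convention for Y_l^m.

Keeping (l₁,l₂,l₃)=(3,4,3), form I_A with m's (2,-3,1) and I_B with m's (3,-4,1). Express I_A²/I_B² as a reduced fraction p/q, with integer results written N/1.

Same 3,4,3: normalisation and zero-m 3j drop out of the ratio.
A: Δ: 4! 2! 4! / 11! → 1/34650; sum: t=0:+1/144 t=1:−1/288 = 1/288; 3j²(3 4 3; 2 -3 1) = Δ·Π!·Σ² = 1/99  (sign +1)
B: Δ: 4! 2! 4! / 11! → 1/34650; sum: t=0:+1/1152 = 1/1152; 3j²(3 4 3; 3 -4 1) = Δ·Π!·Σ² = 1/33  (sign +1)
I_A²/I_B² = (1/99)/(1/33) = 1/3

1/3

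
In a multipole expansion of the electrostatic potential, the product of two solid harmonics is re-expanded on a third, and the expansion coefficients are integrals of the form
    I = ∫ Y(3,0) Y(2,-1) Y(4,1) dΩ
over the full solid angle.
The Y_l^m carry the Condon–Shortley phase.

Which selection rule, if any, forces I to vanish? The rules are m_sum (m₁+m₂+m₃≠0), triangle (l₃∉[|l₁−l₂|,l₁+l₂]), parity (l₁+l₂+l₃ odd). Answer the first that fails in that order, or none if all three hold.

parity

Σmᵢ = 0  ✓
l₃∈[|l₁−l₂|,l₁+l₂]=[1,5], have l₃=4  ✓
Σlᵢ = 9 ⇒ odd  ✗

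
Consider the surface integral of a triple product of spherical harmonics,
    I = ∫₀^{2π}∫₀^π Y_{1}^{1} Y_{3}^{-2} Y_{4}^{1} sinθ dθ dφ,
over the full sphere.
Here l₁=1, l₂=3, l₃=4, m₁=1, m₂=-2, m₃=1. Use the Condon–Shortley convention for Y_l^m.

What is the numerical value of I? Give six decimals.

-0.106622

Checks pass: Σm=0; 8 even; l₃=4∈[2,4].
(2·1+1)(2·3+1)(2·4+1) = 189
Δ: 0! 2! 6! / 9! → 1/252
sum: t=0:+1/36 = 1/36
3j²(1 3 4; 0 0 0) = Δ·Π!·Σ² = 4/63  (sign +1)
sum: t=0:+1/240 = 1/240
3j²(1 3 4; 1 -2 1) = Δ·Π!·Σ² = 1/84  (sign -1)
combine: 4πI² = 189·4/63·1/84 = 1/7
take √, sign -1: I = -0.10662181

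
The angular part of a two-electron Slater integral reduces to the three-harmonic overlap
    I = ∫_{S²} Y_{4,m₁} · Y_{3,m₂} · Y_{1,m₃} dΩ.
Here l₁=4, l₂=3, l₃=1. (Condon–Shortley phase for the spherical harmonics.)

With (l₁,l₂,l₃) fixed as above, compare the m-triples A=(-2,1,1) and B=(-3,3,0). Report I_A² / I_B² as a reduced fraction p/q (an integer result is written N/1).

15/7

Shared (l₁,l₂,l₃)=(4,3,1): N and (l;000)² cancel in I_A²/I_B².
A: Δ = 6!·2!·0!/9! = 1/252; Racah Σ t=4..4: t=4:+1/96 = 1/96; ⇒ 3j(4 3 1; -2 1 1)² = 5/84, sgn +1
B: Δ = 6!·2!·0!/9! = 1/252; Racah Σ t=6..6: t=6:+1/720 = 1/720; ⇒ 3j(4 3 1; -3 3 0)² = 1/36, sgn -1
I_A²/I_B² = (5/84)/(1/36) = 15/7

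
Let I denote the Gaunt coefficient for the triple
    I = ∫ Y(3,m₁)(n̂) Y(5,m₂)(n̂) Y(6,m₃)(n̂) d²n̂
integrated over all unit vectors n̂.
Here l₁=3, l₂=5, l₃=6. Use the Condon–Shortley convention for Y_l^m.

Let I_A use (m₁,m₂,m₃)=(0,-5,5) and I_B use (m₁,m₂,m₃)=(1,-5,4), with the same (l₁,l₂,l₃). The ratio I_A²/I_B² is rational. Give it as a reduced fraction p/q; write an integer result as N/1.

Shared (l₁,l₂,l₃)=(3,5,6): N and (l;000)² cancel in I_A²/I_B².
A: Δ = 2!·4!·8!/15! = 1/675675; Racah Σ t=0..0: t=0:+1/483840 = 1/483840; ⇒ 3j(3 5 6; 0 -5 5)² = 3/91, sgn -1
B: Δ = 2!·4!·8!/15! = 1/675675; Racah Σ t=0..0: t=0:+1/322560 = 1/322560; ⇒ 3j(3 5 6; 1 -5 4)² = 18/1001, sgn +1
I_A²/I_B² = (3/91)/(18/1001) = 11/6

11/6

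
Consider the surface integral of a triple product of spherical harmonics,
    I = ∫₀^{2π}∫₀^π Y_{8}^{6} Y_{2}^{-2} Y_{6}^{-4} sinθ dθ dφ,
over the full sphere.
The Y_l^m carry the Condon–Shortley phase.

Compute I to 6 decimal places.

0.268492

Checks pass: Σm=0; 16 even; l₃=6∈[6,10].
(2·8+1)(2·2+1)(2·6+1) = 1105
Δ: 4! 12! 0! / 17! → 1/30940
sum: t=2:+1/2073600 = 1/2073600
3j²(8 2 6; 0 0 0) = Δ·Π!·Σ² = 28/1105  (sign +1)
sum: t=0:+1/174182400 = 1/174182400
3j²(8 2 6; 6 -2 -4) = Δ·Π!·Σ² = 11/340  (sign +1)
combine: 4πI² = 1105·28/1105·11/340 = 77/85
take √, sign +1: I = 0.26849176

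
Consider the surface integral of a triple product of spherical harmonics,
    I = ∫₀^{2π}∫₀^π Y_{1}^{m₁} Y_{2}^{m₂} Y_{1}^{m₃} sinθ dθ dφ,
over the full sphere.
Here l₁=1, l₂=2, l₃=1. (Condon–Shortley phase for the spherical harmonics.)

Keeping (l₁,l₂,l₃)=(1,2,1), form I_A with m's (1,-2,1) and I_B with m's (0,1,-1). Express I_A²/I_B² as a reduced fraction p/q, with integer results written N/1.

l's match ⇒ only the (l;m) 3-j factors differ between A and B.
A: triangle coeff Δ(1,2,1) = 1/30; Σ_t [0,0]: t=0:+1/4 = 1/4; (3j)²=1/5 [(1 2 1; 1 -2 1)], sign=+1
B: triangle coeff Δ(1,2,1) = 1/30; Σ_t [1,1]: t=1:−1/2 = -1/2; (3j)²=1/10 [(1 2 1; 0 1 -1)], sign=-1
I_A²/I_B² = (1/5)/(1/10) = 2/1

2/1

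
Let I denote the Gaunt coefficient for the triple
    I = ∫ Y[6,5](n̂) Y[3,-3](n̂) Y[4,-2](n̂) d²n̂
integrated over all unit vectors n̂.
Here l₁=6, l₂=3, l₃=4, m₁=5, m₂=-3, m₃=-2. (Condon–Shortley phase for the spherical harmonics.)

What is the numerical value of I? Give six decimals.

0.000000

l₁+l₂+l₃=13 is odd: 3j(l;000)=0 ⇒ I=0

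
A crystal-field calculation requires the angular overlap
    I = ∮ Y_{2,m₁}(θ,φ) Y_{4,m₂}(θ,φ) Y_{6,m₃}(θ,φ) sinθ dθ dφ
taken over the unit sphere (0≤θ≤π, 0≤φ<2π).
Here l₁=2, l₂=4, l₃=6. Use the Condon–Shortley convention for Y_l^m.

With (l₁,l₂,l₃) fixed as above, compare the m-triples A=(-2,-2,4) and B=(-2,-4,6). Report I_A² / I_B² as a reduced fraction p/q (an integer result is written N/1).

14/33

Shared (l₁,l₂,l₃)=(2,4,6): N and (l;000)² cancel in I_A²/I_B².
A: Δ = 0!·4!·8!/13! = 1/6435; Racah Σ t=0..0: t=0:+1/34560 = 1/34560; ⇒ 3j(2 4 6; -2 -2 4)² = 14/429, sgn +1
B: Δ = 0!·4!·8!/13! = 1/6435; Racah Σ t=0..0: t=0:+1/967680 = 1/967680; ⇒ 3j(2 4 6; -2 -4 6)² = 1/13, sgn +1
I_A²/I_B² = (14/429)/(1/13) = 14/33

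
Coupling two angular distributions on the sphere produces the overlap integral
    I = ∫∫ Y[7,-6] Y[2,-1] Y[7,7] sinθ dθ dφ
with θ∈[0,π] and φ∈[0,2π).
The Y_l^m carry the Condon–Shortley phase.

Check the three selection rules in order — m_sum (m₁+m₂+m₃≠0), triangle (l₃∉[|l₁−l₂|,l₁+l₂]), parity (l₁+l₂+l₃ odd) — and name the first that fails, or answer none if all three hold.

azimuthal sum: -6 − 1 + 7 = 0  ✓
5 ≤ 7 ≤ 9 (triangle on l)  ✓
L = 7 + 2 + 7 = 16 (even)  ✓

none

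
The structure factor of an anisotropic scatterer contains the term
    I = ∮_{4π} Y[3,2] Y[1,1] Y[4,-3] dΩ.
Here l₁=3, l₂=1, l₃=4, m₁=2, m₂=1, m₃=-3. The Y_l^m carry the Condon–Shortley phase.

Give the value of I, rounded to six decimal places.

-0.282095

m-sum 0 ✓  L=8 even ✓  2≤4≤4 ✓
Π(2lᵢ+1) = 7×3×9 = 189
triangle coeff Δ(3,1,4) = 1/252
Σ_t [0,0]: t=0:+1/36 = 1/36
(3j)²=4/63 [(3 1 4; 0 0 0)], sign=+1
Σ_t [0,0]: t=0:+1/240 = 1/240
(3j)²=1/12 [(3 1 4; 2 1 -3)], sign=-1
⇒ 4πI² = 1/1
I = (-1)√(1/1/(4π)) = -0.28209479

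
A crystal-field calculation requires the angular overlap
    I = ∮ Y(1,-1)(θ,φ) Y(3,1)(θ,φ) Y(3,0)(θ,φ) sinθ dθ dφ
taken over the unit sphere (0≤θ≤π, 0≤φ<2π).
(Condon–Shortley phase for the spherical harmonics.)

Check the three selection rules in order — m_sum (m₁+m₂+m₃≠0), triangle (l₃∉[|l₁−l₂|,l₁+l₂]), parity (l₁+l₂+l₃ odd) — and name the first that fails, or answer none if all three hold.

azimuthal sum: -1 + 1 + 0 = 0  ✓
2 ≤ 3 ≤ 4 (triangle on l)  ✓
L = 1 + 3 + 3 = 7 (odd)  ✗

parity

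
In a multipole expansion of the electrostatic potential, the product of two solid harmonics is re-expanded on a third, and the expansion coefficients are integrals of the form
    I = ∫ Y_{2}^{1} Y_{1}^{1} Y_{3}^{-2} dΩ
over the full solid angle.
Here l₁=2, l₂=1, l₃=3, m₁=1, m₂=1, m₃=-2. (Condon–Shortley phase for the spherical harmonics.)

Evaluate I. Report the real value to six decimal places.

Rules hold: Σm=0, L=6 even, 1≤3≤3.
N = 5·3·7 = 105
Δ = 0!·4!·2!/7! = 1/105
Racah Σ t=0..0: t=0:+1/4 = 1/4
⇒ 3j(2 1 3; 0 0 0)² = 3/35, sgn -1
Racah Σ t=0..0: t=0:+1/12 = 1/12
⇒ 3j(2 1 3; 1 1 -2)² = 2/21, sgn -1
4πI² = N·(3j₀)²·(3jₘ)² = 6/7
I = +1·√(0.857143/4π) = 0.26116903

0.261169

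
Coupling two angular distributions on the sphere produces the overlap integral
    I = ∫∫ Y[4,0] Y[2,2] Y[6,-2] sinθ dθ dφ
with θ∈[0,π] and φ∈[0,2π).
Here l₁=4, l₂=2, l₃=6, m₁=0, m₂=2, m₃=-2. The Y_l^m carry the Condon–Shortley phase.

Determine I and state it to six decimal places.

Checks pass: Σm=0; 12 even; l₃=6∈[2,6].
(2·4+1)(2·2+1)(2·6+1) = 585
Δ: 0! 8! 4! / 13! → 1/6435
sum: t=0:+1/2304 = 1/2304
3j²(4 2 6; 0 0 0) = Δ·Π!·Σ² = 5/143  (sign +1)
sum: t=0:+1/13824 = 1/13824
3j²(4 2 6; 0 2 -2) = Δ·Π!·Σ² = 14/1287  (sign +1)
combine: 4πI² = 585·5/143·14/1287 = 350/1573
take √, sign +1: I = 0.13306527

0.133065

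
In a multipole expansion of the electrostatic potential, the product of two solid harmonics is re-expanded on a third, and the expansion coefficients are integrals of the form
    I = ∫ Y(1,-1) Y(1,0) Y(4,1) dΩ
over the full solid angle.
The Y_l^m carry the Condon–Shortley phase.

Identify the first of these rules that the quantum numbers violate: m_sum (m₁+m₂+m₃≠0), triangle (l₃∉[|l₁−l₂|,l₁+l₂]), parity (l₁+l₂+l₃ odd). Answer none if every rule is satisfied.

Σmᵢ = 0  ✓
l₃∈[|l₁−l₂|,l₁+l₂]=[0,2], have l₃=4  ✗
Σlᵢ = 6 ⇒ even

triangle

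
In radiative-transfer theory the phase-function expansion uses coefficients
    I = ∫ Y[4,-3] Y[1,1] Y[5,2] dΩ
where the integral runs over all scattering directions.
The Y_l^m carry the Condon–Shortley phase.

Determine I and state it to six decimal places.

0.085055

Checks pass: Σm=0; 10 even; l₃=5∈[3,5].
(2·4+1)(2·1+1)(2·5+1) = 297
Δ: 0! 8! 2! / 11! → 1/495
sum: t=0:+1/576 = 1/576
3j²(4 1 5; 0 0 0) = Δ·Π!·Σ² = 5/99  (sign -1)
sum: t=0:+1/10080 = 1/10080
3j²(4 1 5; -3 1 2) = Δ·Π!·Σ² = 1/165  (sign -1)
combine: 4πI² = 297·5/99·1/165 = 1/11
take √, sign +1: I = 0.08505478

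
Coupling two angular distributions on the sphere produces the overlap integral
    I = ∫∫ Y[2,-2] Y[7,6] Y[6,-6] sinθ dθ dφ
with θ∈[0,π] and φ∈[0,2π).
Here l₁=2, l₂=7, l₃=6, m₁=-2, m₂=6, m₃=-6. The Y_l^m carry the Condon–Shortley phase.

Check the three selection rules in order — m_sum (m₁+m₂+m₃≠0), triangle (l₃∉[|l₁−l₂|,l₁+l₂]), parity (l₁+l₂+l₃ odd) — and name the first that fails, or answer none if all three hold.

m₁+m₂+m₃ = -2 + 6 − 6 = -2  ✗
triangle: |2−7|=5 ≤ l₃=6 ≤ 2+7=9
parity: l₁+l₂+l₃ = 15 is odd

m_sum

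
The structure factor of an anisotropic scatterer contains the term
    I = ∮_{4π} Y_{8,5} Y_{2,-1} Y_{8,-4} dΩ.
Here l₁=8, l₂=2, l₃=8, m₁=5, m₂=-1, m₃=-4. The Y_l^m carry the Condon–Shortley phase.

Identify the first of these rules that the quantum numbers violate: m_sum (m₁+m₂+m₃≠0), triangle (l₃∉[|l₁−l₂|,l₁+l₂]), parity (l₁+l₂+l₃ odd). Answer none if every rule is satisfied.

azimuthal sum: 5 − 1 − 4 = 0  ✓
6 ≤ 8 ≤ 10 (triangle on l)  ✓
L = 8 + 2 + 8 = 18 (even)  ✓

none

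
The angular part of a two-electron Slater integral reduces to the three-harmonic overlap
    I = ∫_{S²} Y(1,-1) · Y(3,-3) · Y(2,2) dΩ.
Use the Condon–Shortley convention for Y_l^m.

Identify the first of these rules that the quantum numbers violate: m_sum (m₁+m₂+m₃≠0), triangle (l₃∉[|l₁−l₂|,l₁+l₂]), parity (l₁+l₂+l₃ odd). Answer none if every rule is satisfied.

azimuthal sum: -1 − 3 + 2 = -2  ✗
2 ≤ 2 ≤ 4 (triangle on l)
L = 1 + 3 + 2 = 6 (even)

m_sum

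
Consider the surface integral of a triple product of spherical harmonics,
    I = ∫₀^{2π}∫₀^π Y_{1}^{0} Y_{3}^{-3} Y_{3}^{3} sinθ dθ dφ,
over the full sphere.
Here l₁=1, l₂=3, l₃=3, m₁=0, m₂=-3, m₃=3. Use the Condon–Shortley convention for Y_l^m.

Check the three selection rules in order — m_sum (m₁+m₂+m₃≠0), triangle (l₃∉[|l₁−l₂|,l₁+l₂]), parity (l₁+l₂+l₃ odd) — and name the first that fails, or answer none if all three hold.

parity

Σmᵢ = 0  ✓
l₃∈[|l₁−l₂|,l₁+l₂]=[2,4], have l₃=3  ✓
Σlᵢ = 7 ⇒ odd  ✗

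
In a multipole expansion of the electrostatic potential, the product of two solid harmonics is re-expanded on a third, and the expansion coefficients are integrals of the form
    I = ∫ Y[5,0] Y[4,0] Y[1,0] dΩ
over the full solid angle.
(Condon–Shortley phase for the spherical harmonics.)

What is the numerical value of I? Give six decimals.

0.245532

Checks pass: Σm=0; 10 even; l₃=1∈[1,9].
(2·5+1)(2·4+1)(2·1+1) = 297
Δ: 8! 2! 0! / 11! → 1/495
sum: t=4:+1/576 = 1/576
3j²(5 4 1; 0 0 0) = Δ·Π!·Σ² = 5/99  (sign -1)
(m-triple is (0,0,0) — same symbol as above.)
combine: 4πI² = 297·5/99·5/99 = 25/33
take √, sign +1: I = 0.24553200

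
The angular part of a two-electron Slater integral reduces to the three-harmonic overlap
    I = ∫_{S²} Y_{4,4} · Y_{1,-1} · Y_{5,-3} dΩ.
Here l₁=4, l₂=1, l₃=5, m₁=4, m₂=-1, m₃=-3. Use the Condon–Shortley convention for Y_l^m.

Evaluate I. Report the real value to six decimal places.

Checks pass: Σm=0; 10 even; l₃=5∈[3,5].
(2·4+1)(2·1+1)(2·5+1) = 297
Δ: 0! 8! 2! / 11! → 1/495
sum: t=0:+1/576 = 1/576
3j²(4 1 5; 0 0 0) = Δ·Π!·Σ² = 5/99  (sign -1)
sum: t=0:+1/80640 = 1/80640
3j²(4 1 5; 4 -1 -3) = Δ·Π!·Σ² = 1/495  (sign +1)
combine: 4πI² = 297·5/99·1/495 = 1/33
take √, sign -1: I = -0.04910640

-0.049106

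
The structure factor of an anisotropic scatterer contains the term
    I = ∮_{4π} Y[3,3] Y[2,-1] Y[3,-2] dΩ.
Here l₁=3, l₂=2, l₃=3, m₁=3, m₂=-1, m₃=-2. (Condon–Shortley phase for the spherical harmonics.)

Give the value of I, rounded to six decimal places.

m-sum 0 ✓  L=8 even ✓  1≤3≤5 ✓
Π(2lᵢ+1) = 7×5×7 = 245
triangle coeff Δ(3,2,3) = 1/3780
Σ_t [0,2]: t=0:+1/24 t=1:−1/4 t=2:+1/24 = -1/6
(3j)²=4/105 [(3 2 3; 0 0 0)], sign=+1
Σ_t [0,0]: t=0:+1/48 = 1/48
(3j)²=5/84 [(3 2 3; 3 -1 -2)], sign=-1
⇒ 4πI² = 5/9
I = (-1)√(5/9/(4π)) = -0.21026104

-0.210261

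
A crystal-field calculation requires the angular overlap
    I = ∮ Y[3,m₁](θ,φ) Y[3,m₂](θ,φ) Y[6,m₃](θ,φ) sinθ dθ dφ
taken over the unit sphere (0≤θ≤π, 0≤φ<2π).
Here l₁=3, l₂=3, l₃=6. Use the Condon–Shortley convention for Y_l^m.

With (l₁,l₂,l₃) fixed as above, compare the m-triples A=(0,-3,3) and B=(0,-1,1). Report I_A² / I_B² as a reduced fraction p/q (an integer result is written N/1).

Same 3,3,6: normalisation and zero-m 3j drop out of the ratio.
A: Δ: 0! 6! 6! / 13! → 1/12012; sum: t=0:+1/25920 = 1/25920; 3j²(3 3 6; 0 -3 3) = Δ·Π!·Σ² = 1/143  (sign -1)
B: Δ: 0! 6! 6! / 13! → 1/12012; sum: t=0:+1/1728 = 1/1728; 3j²(3 3 6; 0 -1 1) = Δ·Π!·Σ² = 25/858  (sign -1)
I_A²/I_B² = (1/143)/(25/858) = 6/25

6/25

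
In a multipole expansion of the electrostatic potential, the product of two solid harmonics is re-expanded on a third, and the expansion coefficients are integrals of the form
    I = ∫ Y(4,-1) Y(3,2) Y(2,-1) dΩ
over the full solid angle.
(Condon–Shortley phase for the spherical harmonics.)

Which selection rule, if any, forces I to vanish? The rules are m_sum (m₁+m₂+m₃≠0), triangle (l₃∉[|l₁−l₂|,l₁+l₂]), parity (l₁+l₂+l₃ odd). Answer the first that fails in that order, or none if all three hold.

m₁+m₂+m₃ = -1 + 2 − 1 = 0  ✓
triangle: |4−3|=1 ≤ l₃=2 ≤ 4+3=7  ✓
parity: l₁+l₂+l₃ = 9 is odd  ✗

parity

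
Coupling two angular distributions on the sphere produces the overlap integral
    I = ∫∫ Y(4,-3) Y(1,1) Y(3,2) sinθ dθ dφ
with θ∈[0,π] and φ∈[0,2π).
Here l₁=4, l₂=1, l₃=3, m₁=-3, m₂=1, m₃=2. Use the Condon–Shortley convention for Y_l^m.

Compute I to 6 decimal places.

m-sum 0 ✓  L=8 even ✓  3≤3≤5 ✓
Π(2lᵢ+1) = 9×3×7 = 189
triangle coeff Δ(4,1,3) = 1/252
Σ_t [1,1]: t=1:−1/36 = -1/36
(3j)²=4/63 [(4 1 3; 0 0 0)], sign=+1
Σ_t [2,2]: t=2:+1/240 = 1/240
(3j)²=1/12 [(4 1 3; -3 1 2)], sign=-1
⇒ 4πI² = 1/1
I = (-1)√(1/1/(4π)) = -0.28209479

-0.282095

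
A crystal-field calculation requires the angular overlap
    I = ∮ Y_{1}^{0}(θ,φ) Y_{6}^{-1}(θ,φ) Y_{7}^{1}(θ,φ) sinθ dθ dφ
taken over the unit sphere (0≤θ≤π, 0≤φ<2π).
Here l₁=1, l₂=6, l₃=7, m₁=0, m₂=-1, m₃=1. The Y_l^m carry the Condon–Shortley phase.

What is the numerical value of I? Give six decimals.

Checks pass: Σm=0; 14 even; l₃=7∈[5,7].
(2·1+1)(2·6+1)(2·7+1) = 585
Δ: 0! 2! 12! / 15! → 1/1365
sum: t=0:+1/518400 = 1/518400
3j²(1 6 7; 0 0 0) = Δ·Π!·Σ² = 7/195  (sign -1)
sum: t=0:+1/604800 = 1/604800
3j²(1 6 7; 0 -1 1) = Δ·Π!·Σ² = 16/455  (sign +1)
combine: 4πI² = 585·7/195·16/455 = 48/65
take √, sign -1: I = -0.24241473

-0.242415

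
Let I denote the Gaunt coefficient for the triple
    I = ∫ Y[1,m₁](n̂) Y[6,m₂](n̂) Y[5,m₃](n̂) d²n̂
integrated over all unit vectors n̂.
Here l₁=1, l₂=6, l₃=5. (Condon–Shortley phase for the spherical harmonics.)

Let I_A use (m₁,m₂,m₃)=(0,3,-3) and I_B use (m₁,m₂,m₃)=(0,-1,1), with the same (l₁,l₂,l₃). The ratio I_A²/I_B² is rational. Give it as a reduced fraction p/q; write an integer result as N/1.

27/35

Same 1,6,5: normalisation and zero-m 3j drop out of the ratio.
A: Δ: 2! 0! 10! / 13! → 1/858; sum: t=1:−1/80640 = -1/80640; 3j²(1 6 5; 0 3 -3) = Δ·Π!·Σ² = 9/286  (sign -1)
B: Δ: 2! 0! 10! / 13! → 1/858; sum: t=1:−1/17280 = -1/17280; 3j²(1 6 5; 0 -1 1) = Δ·Π!·Σ² = 35/858  (sign -1)
I_A²/I_B² = (9/286)/(35/858) = 27/35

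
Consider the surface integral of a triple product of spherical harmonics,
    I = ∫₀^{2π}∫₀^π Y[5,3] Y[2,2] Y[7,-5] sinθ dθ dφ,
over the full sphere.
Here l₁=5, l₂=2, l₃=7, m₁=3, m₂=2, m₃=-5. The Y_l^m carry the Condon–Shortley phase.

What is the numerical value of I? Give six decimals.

-0.252127

Checks pass: Σm=0; 14 even; l₃=7∈[3,7].
(2·5+1)(2·2+1)(2·7+1) = 825
Δ: 0! 10! 4! / 15! → 1/15015
sum: t=0:+1/57600 = 1/57600
3j²(5 2 7; 0 0 0) = Δ·Π!·Σ² = 21/715  (sign -1)
sum: t=0:+1/1935360 = 1/1935360
3j²(5 2 7; 3 2 -5) = Δ·Π!·Σ² = 3/91  (sign +1)
combine: 4πI² = 825·21/715·3/91 = 135/169
take √, sign -1: I = -0.25212656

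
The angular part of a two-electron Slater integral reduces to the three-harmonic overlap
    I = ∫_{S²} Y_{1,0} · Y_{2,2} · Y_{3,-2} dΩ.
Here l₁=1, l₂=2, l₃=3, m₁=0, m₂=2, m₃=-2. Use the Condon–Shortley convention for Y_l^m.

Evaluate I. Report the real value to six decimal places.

0.184674

m-sum 0 ✓  L=6 even ✓  1≤3≤3 ✓
Π(2lᵢ+1) = 3×5×7 = 105
triangle coeff Δ(1,2,3) = 1/105
Σ_t [0,0]: t=0:+1/4 = 1/4
(3j)²=3/35 [(1 2 3; 0 0 0)], sign=-1
Σ_t [0,0]: t=0:+1/24 = 1/24
(3j)²=1/21 [(1 2 3; 0 2 -2)], sign=-1
⇒ 4πI² = 3/7
I = (+1)√(3/7/(4π)) = 0.18467439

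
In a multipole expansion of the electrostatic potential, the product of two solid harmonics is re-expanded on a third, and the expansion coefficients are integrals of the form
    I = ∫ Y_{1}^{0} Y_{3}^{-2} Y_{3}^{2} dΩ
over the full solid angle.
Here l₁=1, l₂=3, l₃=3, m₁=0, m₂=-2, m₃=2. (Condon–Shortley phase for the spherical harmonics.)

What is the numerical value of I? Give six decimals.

L=7 odd ⇒ parity kills the (l;000) factor ⇒ I = 0

0.000000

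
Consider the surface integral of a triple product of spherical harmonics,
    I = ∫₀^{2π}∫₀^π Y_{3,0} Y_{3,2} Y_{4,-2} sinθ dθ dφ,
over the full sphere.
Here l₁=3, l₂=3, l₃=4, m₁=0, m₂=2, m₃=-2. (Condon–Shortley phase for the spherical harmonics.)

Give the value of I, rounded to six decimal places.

m-sum 0 ✓  L=10 even ✓  0≤4≤6 ✓
Π(2lᵢ+1) = 7×7×9 = 441
triangle coeff Δ(3,3,4) = 1/34650
Σ_t [0,2]: t=0:+1/72 t=1:−1/16 t=2:+1/72 = -5/144
(3j)²=2/77 [(3 3 4; 0 0 0)], sign=-1
Σ_t [1,2]: t=1:−1/96 t=2:+1/72 = 1/288
(3j)²=1/462 [(3 3 4; 0 2 -2)], sign=+1
⇒ 4πI² = 3/121
I = (-1)√(3/121/(4π)) = -0.04441841

-0.044418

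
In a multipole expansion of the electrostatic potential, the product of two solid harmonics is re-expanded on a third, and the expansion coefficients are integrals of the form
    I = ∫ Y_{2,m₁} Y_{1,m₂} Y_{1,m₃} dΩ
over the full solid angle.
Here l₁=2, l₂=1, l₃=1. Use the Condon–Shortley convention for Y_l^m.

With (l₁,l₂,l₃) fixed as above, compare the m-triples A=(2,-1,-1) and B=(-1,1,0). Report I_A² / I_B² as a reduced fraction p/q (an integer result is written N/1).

2/1

l's match ⇒ only the (l;m) 3-j factors differ between A and B.
A: triangle coeff Δ(2,1,1) = 1/30; Σ_t [0,0]: t=0:+1/4 = 1/4; (3j)²=1/5 [(2 1 1; 2 -1 -1)], sign=+1
B: triangle coeff Δ(2,1,1) = 1/30; Σ_t [2,2]: t=2:+1/2 = 1/2; (3j)²=1/10 [(2 1 1; -1 1 0)], sign=-1
I_A²/I_B² = (1/5)/(1/10) = 2/1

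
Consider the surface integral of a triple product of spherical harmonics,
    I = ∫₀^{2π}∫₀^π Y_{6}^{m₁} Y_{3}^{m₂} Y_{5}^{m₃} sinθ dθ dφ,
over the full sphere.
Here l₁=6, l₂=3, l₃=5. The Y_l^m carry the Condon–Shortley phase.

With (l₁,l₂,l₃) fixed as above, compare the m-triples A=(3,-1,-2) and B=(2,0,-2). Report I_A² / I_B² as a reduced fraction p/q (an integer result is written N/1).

Same 6,3,5: normalisation and zero-m 3j drop out of the ratio.
A: Δ: 4! 8! 2! / 15! → 1/675675; sum: t=0:+1/34560 t=1:−1/8640 t=2:+1/40320 = -1/16128; 3j²(6 3 5; 3 -1 -2) = Δ·Π!·Σ² = 18/1001  (sign +1)
B: Δ: 4! 8! 2! / 15! → 1/675675; sum: t=1:−1/8640 t=2:+1/5760 t=3:−1/60480 = 1/24192; 3j²(6 3 5; 2 0 -2) = Δ·Π!·Σ² = 8/3003  (sign -1)
I_A²/I_B² = (18/1001)/(8/3003) = 27/4

27/4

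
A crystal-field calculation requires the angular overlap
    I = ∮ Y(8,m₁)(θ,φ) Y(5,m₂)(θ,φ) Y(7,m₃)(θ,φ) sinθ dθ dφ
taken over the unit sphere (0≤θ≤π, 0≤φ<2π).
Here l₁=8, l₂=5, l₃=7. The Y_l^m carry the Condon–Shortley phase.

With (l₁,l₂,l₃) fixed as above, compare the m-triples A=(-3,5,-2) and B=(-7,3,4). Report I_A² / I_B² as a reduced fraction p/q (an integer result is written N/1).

210/143

Shared (l₁,l₂,l₃)=(8,5,7): N and (l;000)² cancel in I_A²/I_B².
A: Δ = 6!·10!·4!/21! = 1/814773960; Racah Σ t=6..6: t=6:+1/248832000 = 1/248832000; ⇒ 3j(8 5 7; -3 5 -2)² = 63/4199, sgn -1
B: Δ = 6!·10!·4!/21! = 1/814773960; Racah Σ t=5..6: t=5:−1/2612736000 t=6:+1/1045094400 = 1/1741824000; ⇒ 3j(8 5 7; -7 3 4)² = 33/3230, sgn -1
I_A²/I_B² = (63/4199)/(33/3230) = 210/143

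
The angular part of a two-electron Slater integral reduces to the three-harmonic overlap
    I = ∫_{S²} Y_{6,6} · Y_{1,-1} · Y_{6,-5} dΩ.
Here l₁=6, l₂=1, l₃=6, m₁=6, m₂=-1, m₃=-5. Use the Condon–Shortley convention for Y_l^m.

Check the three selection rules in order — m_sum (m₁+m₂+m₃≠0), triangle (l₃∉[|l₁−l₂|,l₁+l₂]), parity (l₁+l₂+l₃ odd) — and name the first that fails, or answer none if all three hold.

parity

m₁+m₂+m₃ = 6 − 1 − 5 = 0  ✓
triangle: |6−1|=5 ≤ l₃=6 ≤ 6+1=7  ✓
parity: l₁+l₂+l₃ = 13 is odd  ✗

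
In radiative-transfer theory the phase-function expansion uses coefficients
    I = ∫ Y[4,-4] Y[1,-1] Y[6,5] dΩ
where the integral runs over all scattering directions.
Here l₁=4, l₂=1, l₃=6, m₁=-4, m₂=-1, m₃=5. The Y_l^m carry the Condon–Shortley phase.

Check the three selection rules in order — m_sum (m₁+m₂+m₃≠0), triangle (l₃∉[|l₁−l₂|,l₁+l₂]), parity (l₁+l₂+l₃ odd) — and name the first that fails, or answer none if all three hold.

azimuthal sum: -4 − 1 + 5 = 0  ✓
3 ≤ 6 ≤ 5 (triangle on l)  ✗
L = 4 + 1 + 6 = 11 (odd)

triangle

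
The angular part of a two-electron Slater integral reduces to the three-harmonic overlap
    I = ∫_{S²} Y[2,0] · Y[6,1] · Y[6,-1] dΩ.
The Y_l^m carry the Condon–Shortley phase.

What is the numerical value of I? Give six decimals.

-0.149094

Rules hold: Σm=0, L=14 even, 4≤6≤8.
N = 5·13·13 = 845
Δ = 2!·2!·10!/15! = 1/90090
Racah Σ t=0..2: t=0:+1/69120 t=1:−1/14400 t=2:+1/69120 = -7/172800
⇒ 3j(2 6 6; 0 0 0)² = 14/715, sgn -1
Racah Σ t=0..2: t=0:+1/120960 t=1:−1/17280 t=2:+1/57600 = -13/403200
⇒ 3j(2 6 6; 0 1 -1)² = 13/770, sgn +1
4πI² = N·(3j₀)²·(3jₘ)² = 169/605
I = -1·√(0.279339/4π) = -0.14909419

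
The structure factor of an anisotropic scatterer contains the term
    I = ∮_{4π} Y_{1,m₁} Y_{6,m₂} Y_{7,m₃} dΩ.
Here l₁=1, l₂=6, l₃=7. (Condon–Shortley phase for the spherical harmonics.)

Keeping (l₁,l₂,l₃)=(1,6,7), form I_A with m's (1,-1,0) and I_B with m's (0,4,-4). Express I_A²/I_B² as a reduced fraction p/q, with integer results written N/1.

7/11

l's match ⇒ only the (l;m) 3-j factors differ between A and B.
A: triangle coeff Δ(1,6,7) = 1/1365; Σ_t [0,0]: t=0:+1/1209600 = 1/1209600; (3j)²=1/65 [(1 6 7; 1 -1 0)], sign=-1
B: triangle coeff Δ(1,6,7) = 1/1365; Σ_t [0,0]: t=0:+1/7257600 = 1/7257600; (3j)²=11/455 [(1 6 7; 0 4 -4)], sign=-1
I_A²/I_B² = (1/65)/(11/455) = 7/11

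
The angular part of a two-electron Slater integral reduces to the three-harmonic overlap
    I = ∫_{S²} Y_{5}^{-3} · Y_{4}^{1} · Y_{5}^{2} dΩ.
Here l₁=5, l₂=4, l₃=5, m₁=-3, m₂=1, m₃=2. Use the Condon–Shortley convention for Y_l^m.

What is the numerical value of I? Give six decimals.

m-sum 0 ✓  L=14 even ✓  1≤5≤9 ✓
Π(2lᵢ+1) = 11×9×11 = 1089
triangle coeff Δ(5,4,5) = 1/3153150
Σ_t [0,4]: t=0:+1/69120 t=1:−1/1728 t=2:+1/576 t=3:−1/1728 t=4:+1/69120 = 7/11520
(3j)²=2/143 [(5 4 5; 0 0 0)], sign=-1
Σ_t [2,4]: t=2:+1/17280 t=3:−1/2880 t=4:+1/6912 = -1/6912
(3j)²=5/429 [(5 4 5; -3 1 2)], sign=+1
⇒ 4πI² = 30/169
I = (-1)√(30/169/(4π)) = -0.11885360

-0.118854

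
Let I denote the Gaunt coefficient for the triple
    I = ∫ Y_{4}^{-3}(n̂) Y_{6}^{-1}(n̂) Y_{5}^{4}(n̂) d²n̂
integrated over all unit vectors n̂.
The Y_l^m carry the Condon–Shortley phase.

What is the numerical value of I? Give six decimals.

L=15 odd ⇒ parity kills the (l;000) factor ⇒ I = 0

0.000000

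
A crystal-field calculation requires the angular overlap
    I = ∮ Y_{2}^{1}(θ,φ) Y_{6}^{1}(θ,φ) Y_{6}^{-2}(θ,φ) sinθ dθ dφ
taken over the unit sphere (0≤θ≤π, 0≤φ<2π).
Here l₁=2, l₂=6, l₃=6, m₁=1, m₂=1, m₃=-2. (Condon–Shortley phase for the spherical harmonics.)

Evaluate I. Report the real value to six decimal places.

Checks pass: Σm=0; 14 even; l₃=6∈[4,8].
(2·2+1)(2·6+1)(2·6+1) = 845
Δ: 2! 2! 10! / 15! → 1/90090
sum: t=0:+1/69120 t=1:−1/14400 t=2:+1/69120 = -7/172800
3j²(2 6 6; 0 0 0) = Δ·Π!·Σ² = 14/715  (sign -1)
sum: t=0:+1/60480 t=1:−1/34560 = -1/80640
3j²(2 6 6; 1 1 -2) = Δ·Π!·Σ² = 6/1001  (sign -1)
combine: 4πI² = 845·14/715·6/1001 = 12/121
take √, sign +1: I = 0.08883682

0.088837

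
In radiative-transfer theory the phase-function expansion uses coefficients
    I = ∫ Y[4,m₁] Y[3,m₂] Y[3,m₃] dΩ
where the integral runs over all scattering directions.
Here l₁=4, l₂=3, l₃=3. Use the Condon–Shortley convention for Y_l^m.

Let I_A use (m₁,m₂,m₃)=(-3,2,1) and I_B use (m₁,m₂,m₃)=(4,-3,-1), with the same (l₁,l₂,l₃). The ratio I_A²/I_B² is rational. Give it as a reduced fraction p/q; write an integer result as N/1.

1/3

Same 4,3,3: normalisation and zero-m 3j drop out of the ratio.
A: Δ: 4! 4! 2! / 11! → 1/34650; sum: t=3:−1/288 t=4:+1/144 = 1/288; 3j²(4 3 3; -3 2 1) = Δ·Π!·Σ² = 1/99  (sign +1)
B: Δ: 4! 4! 2! / 11! → 1/34650; sum: t=0:+1/1152 = 1/1152; 3j²(4 3 3; 4 -3 -1) = Δ·Π!·Σ² = 1/33  (sign +1)
I_A²/I_B² = (1/99)/(1/33) = 1/3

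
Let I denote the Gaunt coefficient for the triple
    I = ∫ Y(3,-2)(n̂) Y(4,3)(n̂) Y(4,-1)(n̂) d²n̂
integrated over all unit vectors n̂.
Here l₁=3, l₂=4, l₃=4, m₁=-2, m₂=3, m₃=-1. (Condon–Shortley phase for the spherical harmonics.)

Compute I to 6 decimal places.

l₁+l₂+l₃=11 is odd: 3j(l;000)=0 ⇒ I=0

0.000000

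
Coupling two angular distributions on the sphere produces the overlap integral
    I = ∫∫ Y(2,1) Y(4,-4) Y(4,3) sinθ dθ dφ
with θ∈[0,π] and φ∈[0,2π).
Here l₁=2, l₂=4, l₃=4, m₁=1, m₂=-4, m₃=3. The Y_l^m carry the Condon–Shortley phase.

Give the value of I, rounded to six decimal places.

Checks pass: Σm=0; 10 even; l₃=4∈[2,6].
(2·2+1)(2·4+1)(2·4+1) = 405
Δ: 2! 2! 6! / 11! → 1/13860
sum: t=0:+1/192 t=1:−1/36 t=2:+1/192 = -5/288
3j²(2 4 4; 0 0 0) = Δ·Π!·Σ² = 20/693  (sign -1)
sum: t=0:+1/1440 = 1/1440
3j²(2 4 4; 1 -4 3) = Δ·Π!·Σ² = 7/165  (sign -1)
combine: 4πI² = 405·20/693·7/165 = 60/121
take √, sign +1: I = 0.19864517

0.198645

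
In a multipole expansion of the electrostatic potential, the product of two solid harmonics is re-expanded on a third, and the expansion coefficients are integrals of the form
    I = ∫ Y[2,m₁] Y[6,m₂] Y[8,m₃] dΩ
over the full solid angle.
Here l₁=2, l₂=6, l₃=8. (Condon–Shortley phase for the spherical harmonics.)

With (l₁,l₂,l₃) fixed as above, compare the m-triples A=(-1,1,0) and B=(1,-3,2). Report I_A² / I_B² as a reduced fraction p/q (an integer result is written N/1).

l's match ⇒ only the (l;m) 3-j factors differ between A and B.
A: triangle coeff Δ(2,6,8) = 1/30940; Σ_t [0,0]: t=0:+1/3628800 = 1/3628800; (3j)²=16/1105 [(2 6 8; -1 1 0)], sign=+1
B: triangle coeff Δ(2,6,8) = 1/30940; Σ_t [0,0]: t=0:+1/13063680 = 1/13063680; (3j)²=10/1547 [(2 6 8; 1 -3 2)], sign=+1
I_A²/I_B² = (16/1105)/(10/1547) = 56/25

56/25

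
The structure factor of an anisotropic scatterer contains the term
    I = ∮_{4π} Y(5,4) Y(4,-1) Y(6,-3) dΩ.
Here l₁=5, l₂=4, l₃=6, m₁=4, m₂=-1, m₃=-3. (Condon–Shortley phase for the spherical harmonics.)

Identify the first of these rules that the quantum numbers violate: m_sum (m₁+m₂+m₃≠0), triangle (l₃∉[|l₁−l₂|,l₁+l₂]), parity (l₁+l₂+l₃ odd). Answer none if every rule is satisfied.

azimuthal sum: 4 − 1 − 3 = 0  ✓
1 ≤ 6 ≤ 9 (triangle on l)  ✓
L = 5 + 4 + 6 = 15 (odd)  ✗

parity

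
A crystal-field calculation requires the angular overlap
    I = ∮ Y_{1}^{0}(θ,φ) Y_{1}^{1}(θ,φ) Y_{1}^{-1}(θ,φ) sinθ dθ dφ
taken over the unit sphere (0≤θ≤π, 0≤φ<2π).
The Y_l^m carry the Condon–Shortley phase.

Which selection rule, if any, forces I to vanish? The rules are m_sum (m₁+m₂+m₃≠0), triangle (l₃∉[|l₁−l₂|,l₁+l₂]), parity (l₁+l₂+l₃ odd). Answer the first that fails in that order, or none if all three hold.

Σmᵢ = 0  ✓
l₃∈[|l₁−l₂|,l₁+l₂]=[0,2], have l₃=1  ✓
Σlᵢ = 3 ⇒ odd  ✗

parity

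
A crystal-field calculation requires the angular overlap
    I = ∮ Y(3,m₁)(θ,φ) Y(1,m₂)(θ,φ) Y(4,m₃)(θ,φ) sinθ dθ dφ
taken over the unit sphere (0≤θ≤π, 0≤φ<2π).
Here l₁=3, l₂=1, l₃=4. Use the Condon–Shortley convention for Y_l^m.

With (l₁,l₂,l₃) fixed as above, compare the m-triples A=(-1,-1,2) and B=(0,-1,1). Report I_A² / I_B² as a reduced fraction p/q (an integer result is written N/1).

3/2

Same 3,1,4: normalisation and zero-m 3j drop out of the ratio.
A: Δ: 0! 6! 2! / 9! → 1/252; sum: t=0:+1/96 = 1/96; 3j²(3 1 4; -1 -1 2) = Δ·Π!·Σ² = 5/84  (sign +1)
B: Δ: 0! 6! 2! / 9! → 1/252; sum: t=0:+1/72 = 1/72; 3j²(3 1 4; 0 -1 1) = Δ·Π!·Σ² = 5/126  (sign -1)
I_A²/I_B² = (5/84)/(5/126) = 3/2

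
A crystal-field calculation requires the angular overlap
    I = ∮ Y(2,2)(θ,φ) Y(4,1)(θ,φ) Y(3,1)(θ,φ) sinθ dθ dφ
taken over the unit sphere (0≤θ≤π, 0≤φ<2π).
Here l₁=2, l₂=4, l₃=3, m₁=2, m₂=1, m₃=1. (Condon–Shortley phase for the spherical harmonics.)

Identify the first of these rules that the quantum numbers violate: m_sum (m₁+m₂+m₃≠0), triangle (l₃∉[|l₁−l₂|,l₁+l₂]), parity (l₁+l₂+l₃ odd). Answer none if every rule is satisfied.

m_sum

m₁+m₂+m₃ = 2 + 1 + 1 = 4  ✗
triangle: |2−4|=2 ≤ l₃=3 ≤ 2+4=6
parity: l₁+l₂+l₃ = 9 is odd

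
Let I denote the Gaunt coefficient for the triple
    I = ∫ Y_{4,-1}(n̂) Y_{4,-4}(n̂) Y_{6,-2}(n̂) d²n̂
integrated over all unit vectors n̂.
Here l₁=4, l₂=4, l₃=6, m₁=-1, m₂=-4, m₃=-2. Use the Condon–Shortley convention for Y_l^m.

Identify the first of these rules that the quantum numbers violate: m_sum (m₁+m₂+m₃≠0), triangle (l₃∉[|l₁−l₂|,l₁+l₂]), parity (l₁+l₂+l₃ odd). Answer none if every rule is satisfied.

azimuthal sum: -1 − 4 − 2 = -7  ✗
0 ≤ 6 ≤ 8 (triangle on l)
L = 4 + 4 + 6 = 14 (even)

m_sum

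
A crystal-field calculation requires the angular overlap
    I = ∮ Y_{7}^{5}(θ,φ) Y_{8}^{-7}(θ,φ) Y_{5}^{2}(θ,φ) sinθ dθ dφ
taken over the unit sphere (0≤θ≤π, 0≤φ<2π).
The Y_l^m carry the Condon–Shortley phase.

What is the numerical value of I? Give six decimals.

0.018143

m-sum 0 ✓  L=20 even ✓  1≤5≤15 ✓
Π(2lᵢ+1) = 15×17×11 = 2805
triangle coeff Δ(7,8,5) = 1/814773960
Σ_t [3,7]: t=3:−1/87091200 t=4:+1/4976640 t=5:−1/2073600 t=6:+1/4976640 t=7:−1/87091200 = -1/9676800
(3j)²=360/46189 [(7 8 5; 0 0 0)], sign=+1
Σ_t [0,1]: t=0:+1/1741824000 t=1:−1/1567641600 = -1/15676416000
(3j)²=11/58140 [(7 8 5; 5 -7 2)], sign=+1
⇒ 4πI² = 330/79781
I = (+1)√(330/79781/(4π)) = 0.01814272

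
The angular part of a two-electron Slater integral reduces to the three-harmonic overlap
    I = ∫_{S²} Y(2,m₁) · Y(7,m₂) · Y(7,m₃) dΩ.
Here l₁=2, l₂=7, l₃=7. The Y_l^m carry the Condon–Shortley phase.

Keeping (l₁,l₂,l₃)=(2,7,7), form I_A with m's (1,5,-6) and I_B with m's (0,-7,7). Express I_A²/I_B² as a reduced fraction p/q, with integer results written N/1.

Shared (l₁,l₂,l₃)=(2,7,7): N and (l;000)² cancel in I_A²/I_B².
A: Δ = 2!·2!·12!/17! = 1/185640; Racah Σ t=0..1: t=0:+1/958003200 t=1:−1/79833600 = -1/87091200; ⇒ 3j(2 7 7; 1 5 -6)² = 121/4760, sgn +1
B: Δ = 2!·2!·12!/17! = 1/185640; Racah Σ t=0..0: t=0:+1/1916006400 = 1/1916006400; ⇒ 3j(2 7 7; 0 -7 7)² = 91/2040, sgn +1
I_A²/I_B² = (121/4760)/(91/2040) = 363/637

363/637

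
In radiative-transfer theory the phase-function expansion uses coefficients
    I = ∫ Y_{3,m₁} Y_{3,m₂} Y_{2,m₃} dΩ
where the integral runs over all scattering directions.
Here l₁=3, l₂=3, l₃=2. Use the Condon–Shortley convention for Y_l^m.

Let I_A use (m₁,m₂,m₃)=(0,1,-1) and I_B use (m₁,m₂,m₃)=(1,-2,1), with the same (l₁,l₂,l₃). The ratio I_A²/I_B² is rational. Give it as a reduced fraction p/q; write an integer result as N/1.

2/15

Shared (l₁,l₂,l₃)=(3,3,2): N and (l;000)² cancel in I_A²/I_B².
A: Δ = 4!·2!·2!/9! = 1/3780; Racah Σ t=2..3: t=2:+1/8 t=3:−1/12 = 1/24; ⇒ 3j(3 3 2; 0 1 -1)² = 1/210, sgn -1
B: Δ = 4!·2!·2!/9! = 1/3780; Racah Σ t=0..1: t=0:+1/48 t=1:−1/12 = -1/16; ⇒ 3j(3 3 2; 1 -2 1)² = 1/28, sgn +1
I_A²/I_B² = (1/210)/(1/28) = 2/15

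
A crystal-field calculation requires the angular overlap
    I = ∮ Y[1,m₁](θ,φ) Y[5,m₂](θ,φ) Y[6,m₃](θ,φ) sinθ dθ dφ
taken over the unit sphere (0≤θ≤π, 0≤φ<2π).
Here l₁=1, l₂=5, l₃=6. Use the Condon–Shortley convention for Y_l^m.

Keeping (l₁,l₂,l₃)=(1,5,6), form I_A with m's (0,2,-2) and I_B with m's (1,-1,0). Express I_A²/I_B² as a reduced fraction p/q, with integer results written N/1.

32/15

Same 1,5,6: normalisation and zero-m 3j drop out of the ratio.
A: Δ: 0! 2! 10! / 13! → 1/858; sum: t=0:+1/30240 = 1/30240; 3j²(1 5 6; 0 2 -2) = Δ·Π!·Σ² = 16/429  (sign +1)
B: Δ: 0! 2! 10! / 13! → 1/858; sum: t=0:+1/34560 = 1/34560; 3j²(1 5 6; 1 -1 0) = Δ·Π!·Σ² = 5/286  (sign +1)
I_A²/I_B² = (16/429)/(5/286) = 32/15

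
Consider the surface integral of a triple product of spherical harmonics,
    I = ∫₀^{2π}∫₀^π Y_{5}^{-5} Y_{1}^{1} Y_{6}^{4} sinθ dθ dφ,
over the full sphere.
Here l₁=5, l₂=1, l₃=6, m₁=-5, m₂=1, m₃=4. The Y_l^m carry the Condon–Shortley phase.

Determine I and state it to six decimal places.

0.040859

Checks pass: Σm=0; 12 even; l₃=6∈[4,6].
(2·5+1)(2·1+1)(2·6+1) = 429
Δ: 0! 10! 2! / 13! → 1/858
sum: t=0:+1/14400 = 1/14400
3j²(5 1 6; 0 0 0) = Δ·Π!·Σ² = 6/143  (sign +1)
sum: t=0:+1/7257600 = 1/7257600
3j²(5 1 6; -5 1 4) = Δ·Π!·Σ² = 1/858  (sign +1)
combine: 4πI² = 429·6/143·1/858 = 3/143
take √, sign +1: I = 0.04085899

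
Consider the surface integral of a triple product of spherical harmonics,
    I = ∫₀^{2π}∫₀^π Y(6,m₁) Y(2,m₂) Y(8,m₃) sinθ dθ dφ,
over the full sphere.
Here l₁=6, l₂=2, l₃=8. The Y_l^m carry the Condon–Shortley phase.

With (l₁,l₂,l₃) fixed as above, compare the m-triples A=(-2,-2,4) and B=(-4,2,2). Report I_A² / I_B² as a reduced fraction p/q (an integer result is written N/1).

33/1

Same 6,2,8: normalisation and zero-m 3j drop out of the ratio.
A: Δ: 0! 12! 4! / 17! → 1/30940; sum: t=0:+1/23224320 = 1/23224320; 3j²(6 2 8; -2 -2 4) = Δ·Π!·Σ² = 99/6188  (sign +1)
B: Δ: 0! 12! 4! / 17! → 1/30940; sum: t=0:+1/174182400 = 1/174182400; 3j²(6 2 8; -4 2 2) = Δ·Π!·Σ² = 3/6188  (sign +1)
I_A²/I_B² = (99/6188)/(3/6188) = 33/1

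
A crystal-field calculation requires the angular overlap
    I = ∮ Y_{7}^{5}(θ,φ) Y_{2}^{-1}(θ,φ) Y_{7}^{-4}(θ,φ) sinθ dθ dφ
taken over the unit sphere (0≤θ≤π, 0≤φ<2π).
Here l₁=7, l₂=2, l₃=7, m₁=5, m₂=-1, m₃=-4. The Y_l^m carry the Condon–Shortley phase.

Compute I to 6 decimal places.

-0.188767

m-sum 0 ✓  L=16 even ✓  5≤7≤9 ✓
Π(2lᵢ+1) = 15×5×15 = 1125
triangle coeff Δ(7,2,7) = 1/185640
Σ_t [0,2]: t=0:+1/2419200 t=1:−1/518400 t=2:+1/2419200 = -1/907200
(3j)²=56/3315 [(7 2 7; 0 0 0)], sign=+1
Σ_t [0,1]: t=0:+1/14515200 t=1:−1/79833600 = 1/17740800
(3j)²=729/30940 [(7 2 7; 5 -1 -4)], sign=-1
⇒ 4πI² = 21870/48841
I = (-1)√(21870/48841/(4π)) = -0.18876748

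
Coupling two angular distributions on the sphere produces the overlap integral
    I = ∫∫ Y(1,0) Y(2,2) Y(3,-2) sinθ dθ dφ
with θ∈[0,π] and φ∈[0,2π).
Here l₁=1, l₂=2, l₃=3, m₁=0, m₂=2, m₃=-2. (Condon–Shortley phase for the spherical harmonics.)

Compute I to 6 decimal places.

0.184674

Checks pass: Σm=0; 6 even; l₃=3∈[1,3].
(2·1+1)(2·2+1)(2·3+1) = 105
Δ: 0! 2! 4! / 7! → 1/105
sum: t=0:+1/4 = 1/4
3j²(1 2 3; 0 0 0) = Δ·Π!·Σ² = 3/35  (sign -1)
sum: t=0:+1/24 = 1/24
3j²(1 2 3; 0 2 -2) = Δ·Π!·Σ² = 1/21  (sign -1)
combine: 4πI² = 105·3/35·1/21 = 3/7
take √, sign +1: I = 0.18467439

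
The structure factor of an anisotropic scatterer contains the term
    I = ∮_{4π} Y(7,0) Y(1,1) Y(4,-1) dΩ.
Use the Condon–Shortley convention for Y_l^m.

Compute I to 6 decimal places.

|7−1|≤4≤7+1 violated ⇒ I = 0

0.000000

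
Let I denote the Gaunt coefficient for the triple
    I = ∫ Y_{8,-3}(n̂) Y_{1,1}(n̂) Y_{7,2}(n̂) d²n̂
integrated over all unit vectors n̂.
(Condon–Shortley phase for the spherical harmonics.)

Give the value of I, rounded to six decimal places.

Rules hold: Σm=0, L=16 even, 7≤7≤9.
N = 17·3·15 = 765
Δ = 2!·14!·0!/17! = 1/2040
Racah Σ t=1..1: t=1:−1/25401600 = -1/25401600
⇒ 3j(8 1 7; 0 0 0)² = 8/255, sgn +1
Racah Σ t=2..2: t=2:+1/87091200 = 1/87091200
⇒ 3j(8 1 7; -3 1 2)² = 11/408, sgn -1
4πI² = N·(3j₀)²·(3jₘ)² = 11/17
I = -1·√(0.647059/4π) = -0.22691696

-0.226917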